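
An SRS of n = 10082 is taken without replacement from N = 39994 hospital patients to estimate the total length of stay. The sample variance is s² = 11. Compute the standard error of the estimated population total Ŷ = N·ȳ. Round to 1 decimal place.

Var(Ŷ) = N²·Var(ȳ) = N²·(1 − n/N)·s²/n.
f = 10082/39994 = 0.25208781; Var(ȳ) = 0.74791219·11/10082 = 8.1601211 × 10^-4.
Var(Ŷ) = 39994² · (8.1601211 × 10^-4) = 1.3052277 × 10^6.
SE(Ŷ) = √(1.3052277 × 10^6) = 1142.5.

1142.5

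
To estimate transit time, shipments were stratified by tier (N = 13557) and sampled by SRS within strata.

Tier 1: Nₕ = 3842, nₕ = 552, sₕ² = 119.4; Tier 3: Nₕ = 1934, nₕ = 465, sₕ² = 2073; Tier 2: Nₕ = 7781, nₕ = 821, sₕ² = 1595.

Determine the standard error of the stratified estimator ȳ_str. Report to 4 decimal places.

0.8101

Var(ȳ_str) = Σₕ Wₕ²(1 − fₕ)sₕ²/nₕ with Wₕ = Nₕ/N, N = 13557.
Tier 1: Wₕ = 0.28339603; term = 0.28339603²·(1 − 0.14367517)·119.4/552 = 0.014876176.
Tier 3: Wₕ = 0.14265693; term = 0.14265693²·(1 − 0.24043433)·2073/465 = 0.068912408.
Tier 2: Wₕ = 0.57394704; term = 0.57394704²·(1 − 0.10551343)·1595/821 = 0.57244662.
Sum = 0.6562352.
SE = √(0.6562352) = 0.8101.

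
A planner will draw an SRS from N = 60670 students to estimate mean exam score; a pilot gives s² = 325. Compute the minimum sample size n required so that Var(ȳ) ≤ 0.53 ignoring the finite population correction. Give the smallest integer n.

Without fpc, n₀ = s²/D = 325/0.53 = 613.2075.
Rounding up, n = 614.

614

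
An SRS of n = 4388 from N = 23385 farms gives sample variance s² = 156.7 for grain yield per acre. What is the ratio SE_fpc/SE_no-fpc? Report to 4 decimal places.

f = n/N = 4388/23385 = 0.18764165.
SE_no-fpc = √(s²/n) = 0.18897362; SE_fpc = √((1−f)s²/n) = 0.17032367.
Ratio = √(1−f) = 0.90130924.

0.9013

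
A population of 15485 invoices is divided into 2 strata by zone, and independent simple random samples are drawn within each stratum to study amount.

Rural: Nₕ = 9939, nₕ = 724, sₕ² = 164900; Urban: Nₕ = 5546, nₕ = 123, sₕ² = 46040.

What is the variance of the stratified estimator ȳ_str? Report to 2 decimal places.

133.94

Var(ȳ_str) = Σₕ Wₕ²(1 − fₕ)sₕ²/nₕ with Wₕ = Nₕ/N, N = 15485.
Rural: Wₕ = 0.64184695; term = 0.64184695²·(1 − 0.07284435)·164900/724 = 86.995683.
Urban: Wₕ = 0.35815305; term = 0.35815305²·(1 − 0.02217815)·46040/123 = 46.949098.
Sum = 133.94478.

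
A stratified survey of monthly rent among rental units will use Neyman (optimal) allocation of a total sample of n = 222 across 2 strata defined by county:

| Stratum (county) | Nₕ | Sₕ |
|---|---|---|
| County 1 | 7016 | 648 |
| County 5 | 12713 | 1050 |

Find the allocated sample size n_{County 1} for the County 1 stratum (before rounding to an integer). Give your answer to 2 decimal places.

56.40

Neyman allocation: nₕ = n·NₕSₕ / Σⱼ NⱼSⱼ.
Σ NⱼSⱼ = 7016·648 + 12713·1050 = 1.7895018 × 10^7.
n_{County 1} = 222·7016·648 / (1.7895018 × 10^7) = 56.40.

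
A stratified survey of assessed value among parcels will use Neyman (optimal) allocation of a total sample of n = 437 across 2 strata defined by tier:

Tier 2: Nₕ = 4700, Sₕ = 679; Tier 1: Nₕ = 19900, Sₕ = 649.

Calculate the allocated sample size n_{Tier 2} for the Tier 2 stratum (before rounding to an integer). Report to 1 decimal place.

86.6

Neyman allocation: nₕ = n·NₕSₕ / Σⱼ NⱼSⱼ.
Σ NⱼSⱼ = 4700·679 + 19900·649 = 1.61064 × 10^7.
n_{Tier 2} = 437·4700·679 / (1.61064 × 10^7) = 86.6.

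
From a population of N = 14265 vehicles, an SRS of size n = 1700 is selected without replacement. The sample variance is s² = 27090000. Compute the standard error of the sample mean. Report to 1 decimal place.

118.5

Under SRS without replacement, Var(ȳ) = (1 − f)·s²/n with f = n/N = 1700/14265 = 0.11917280.
Var(ȳ) = (1 − 0.11917280)·27090000/1700 = 0.88082720·15935.294 = 14036.24.
SE(ȳ) = √(14036.24) = 118.5.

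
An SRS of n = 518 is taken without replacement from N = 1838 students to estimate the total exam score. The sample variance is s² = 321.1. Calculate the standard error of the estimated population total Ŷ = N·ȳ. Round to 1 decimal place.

1226.4

Var(Ŷ) = N²·Var(ȳ) = N²·(1 − n/N)·s²/n.
f = 518/1838 = 0.28182807; Var(ȳ) = 0.71817193·321.1/518 = 0.44518341.
Var(Ŷ) = 1838² · 0.44518341 = 1.5039382 × 10^6.
SE(Ŷ) = √(1.5039382 × 10^6) = 1226.4.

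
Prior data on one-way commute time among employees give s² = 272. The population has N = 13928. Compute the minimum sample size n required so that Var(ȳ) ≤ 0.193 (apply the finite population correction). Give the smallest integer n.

1280

Without fpc, n₀ = s²/D = 272/0.193 = 1409.3264.
With fpc, (1 − n/N)·s²/n ≤ D requires n ≥ n₀/(1 + n₀/N) = 1409.3264/(1 + 1409.3264/13928) = 1279.8253.
Rounding up, n = 1280.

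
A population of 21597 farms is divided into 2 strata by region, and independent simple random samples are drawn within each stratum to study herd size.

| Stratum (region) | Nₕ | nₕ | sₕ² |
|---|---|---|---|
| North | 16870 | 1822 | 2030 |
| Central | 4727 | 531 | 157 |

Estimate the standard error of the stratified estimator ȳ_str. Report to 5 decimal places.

0.78674

Var(ȳ_str) = Σₕ Wₕ²(1 − fₕ)sₕ²/nₕ with Wₕ = Nₕ/N, N = 21597.
North: Wₕ = 0.78112701; term = 0.78112701²·(1 − 0.10800237)·2030/1822 = 0.60639369.
Central: Wₕ = 0.21887299; term = 0.21887299²·(1 − 0.11233340)·157/531 = 0.012573013.
Sum = 0.6189667.
SE = √(0.6189667) = 0.78674.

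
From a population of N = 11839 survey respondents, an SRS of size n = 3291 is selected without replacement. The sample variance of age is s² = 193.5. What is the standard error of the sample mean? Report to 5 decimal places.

0.20604

Under SRS without replacement, Var(ȳ) = (1 − f)·s²/n with f = n/N = 3291/11839 = 0.27797956.
Var(ȳ) = (1 − 0.27797956)·193.5/3291 = 0.72202044·0.058796718 = 0.042452432.
SE(ȳ) = √(0.042452432) = 0.20604.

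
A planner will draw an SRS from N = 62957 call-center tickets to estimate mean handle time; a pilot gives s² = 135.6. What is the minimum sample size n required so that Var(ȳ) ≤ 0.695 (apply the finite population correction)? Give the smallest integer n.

Without fpc, n₀ = s²/D = 135.6/0.695 = 195.1079.
With fpc, (1 − n/N)·s²/n ≤ D requires n ≥ n₀/(1 + n₀/N) = 195.1079/(1 + 195.1079/62957) = 194.5051.
Rounding up, n = 195.

195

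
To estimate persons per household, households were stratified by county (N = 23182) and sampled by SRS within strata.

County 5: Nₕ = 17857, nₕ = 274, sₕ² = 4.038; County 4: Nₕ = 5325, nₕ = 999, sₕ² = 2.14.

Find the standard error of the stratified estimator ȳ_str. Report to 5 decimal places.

Var(ȳ_str) = Σₕ Wₕ²(1 − fₕ)sₕ²/nₕ with Wₕ = Nₕ/N, N = 23182.
County 5: Wₕ = 0.77029592; term = 0.77029592²·(1 − 0.01534412)·4.038/274 = 0.0086102433.
County 4: Wₕ = 0.22970408; term = 0.22970408²·(1 − 0.18760563)·2.14/999 = 9.1823239 × 10^-5.
Sum = 0.0087020665.
SE = √(0.0087020665) = 0.09328.

0.09328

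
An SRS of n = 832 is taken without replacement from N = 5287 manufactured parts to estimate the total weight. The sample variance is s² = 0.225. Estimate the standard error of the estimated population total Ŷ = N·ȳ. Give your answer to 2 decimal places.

79.81

Var(Ŷ) = N²·Var(ȳ) = N²·(1 − n/N)·s²/n.
f = 832/5287 = 0.15736713; Var(ȳ) = 0.84263287·0.225/832 = 2.2787548 × 10^-4.
Var(Ŷ) = 5287² · (2.2787548 × 10^-4) = 6369.6595.
SE(Ŷ) = √(6369.6595) = 79.81.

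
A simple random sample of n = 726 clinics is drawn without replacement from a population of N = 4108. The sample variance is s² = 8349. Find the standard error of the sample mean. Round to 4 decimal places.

Under SRS without replacement, Var(ȳ) = (1 − f)·s²/n with f = n/N = 726/4108 = 0.17672833.
Var(ȳ) = (1 − 0.17672833)·8349/726 = 0.82327167·11.5 = 9.4676241.
SE(ȳ) = √(9.4676241) = 3.0770.

3.0770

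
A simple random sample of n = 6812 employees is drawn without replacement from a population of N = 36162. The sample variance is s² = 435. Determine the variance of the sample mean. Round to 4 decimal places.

0.0518

Under SRS without replacement, Var(ȳ) = (1 − f)·s²/n with f = n/N = 6812/36162 = 0.18837454.
Var(ȳ) = (1 − 0.18837454)·435/6812 = 0.81162546·0.063857898 = 0.051828696.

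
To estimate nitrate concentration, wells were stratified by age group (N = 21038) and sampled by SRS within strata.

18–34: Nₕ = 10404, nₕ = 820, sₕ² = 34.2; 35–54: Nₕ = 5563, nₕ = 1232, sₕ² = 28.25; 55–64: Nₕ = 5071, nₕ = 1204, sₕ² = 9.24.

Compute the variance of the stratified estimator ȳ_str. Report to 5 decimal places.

Var(ȳ_str) = Σₕ Wₕ²(1 − fₕ)sₕ²/nₕ with Wₕ = Nₕ/N, N = 21038.
18–34: Wₕ = 0.49453370; term = 0.49453370²·(1 − 0.07881584)·34.2/820 = 0.0093961621.
35–54: Wₕ = 0.26442628; term = 0.26442628²·(1 − 0.22146324)·28.25/1232 = 0.0012482342.
55–64: Wₕ = 0.24104002; term = 0.24104002²·(1 − 0.23742852)·9.24/1204 = 3.4001992 × 10^-4.
Sum = 0.010984416.

0.01098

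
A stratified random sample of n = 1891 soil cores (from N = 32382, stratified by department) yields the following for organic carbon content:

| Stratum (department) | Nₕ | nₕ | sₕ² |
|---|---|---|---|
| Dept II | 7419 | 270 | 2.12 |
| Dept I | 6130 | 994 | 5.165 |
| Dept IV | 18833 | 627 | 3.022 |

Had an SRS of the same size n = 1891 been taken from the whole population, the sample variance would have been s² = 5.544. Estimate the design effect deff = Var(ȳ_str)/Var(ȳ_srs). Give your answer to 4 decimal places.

Var(ȳ_str) = Σ Wₕ²(1−fₕ)sₕ²/nₕ with Wₕ = Nₕ/32382:
  Dept II: (7419/32382)²·(1−270/7419)·2.12/270 = 3.9715079 × 10^-4
  Dept I: (6130/32382)²·(1−994/6130)·5.165/994 = 1.5601347 × 10^-4
  Dept IV: (18833/32382)²·(1−627/18833)·3.022/627 = 0.0015759906
  → Var(ȳ_str) = 0.0021291549.
Var(ȳ_srs) = (1 − 1891/32382)·5.544/1891 = 0.0027605759.
deff = 0.0021291549 / 0.0027605759 = 0.7713.

0.7713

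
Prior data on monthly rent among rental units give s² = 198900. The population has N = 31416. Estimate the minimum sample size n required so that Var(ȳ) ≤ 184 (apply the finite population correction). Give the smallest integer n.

1046

Without fpc, n₀ = s²/D = 198900/184 = 1080.9783.
With fpc, (1 − n/N)·s²/n ≤ D requires n ≥ n₀/(1 + n₀/N) = 1080.9783/(1 + 1080.9783/31416) = 1045.0207.
Rounding up, n = 1046.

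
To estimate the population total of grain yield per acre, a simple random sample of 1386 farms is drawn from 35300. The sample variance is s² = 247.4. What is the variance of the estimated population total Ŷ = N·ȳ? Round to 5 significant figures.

2.1369 × 10^8

Var(Ŷ) = N²·Var(ȳ) = N²·(1 − n/N)·s²/n.
f = 1386/35300 = 0.03926346; Var(ȳ) = 0.96073654·247.4/1386 = 0.17149078.
Var(Ŷ) = 35300² · 0.17149078 = 2.1369295 × 10^8.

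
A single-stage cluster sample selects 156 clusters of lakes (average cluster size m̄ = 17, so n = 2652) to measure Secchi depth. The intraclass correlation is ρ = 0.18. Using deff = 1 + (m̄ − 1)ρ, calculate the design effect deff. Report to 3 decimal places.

deff = 1 + (17 − 1)·0.18 = 1 + 2.88 = 3.88.

3.880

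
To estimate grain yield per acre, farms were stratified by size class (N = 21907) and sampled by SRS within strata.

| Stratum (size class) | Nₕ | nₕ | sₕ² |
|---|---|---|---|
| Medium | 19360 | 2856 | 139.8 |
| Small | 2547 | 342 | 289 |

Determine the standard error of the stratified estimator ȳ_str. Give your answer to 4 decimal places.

0.2061

Var(ȳ_str) = Σₕ Wₕ²(1 − fₕ)sₕ²/nₕ with Wₕ = Nₕ/N, N = 21907.
Medium: Wₕ = 0.88373579; term = 0.88373579²·(1 − 0.14752066)·139.8/2856 = 0.032589502.
Small: Wₕ = 0.11626421; term = 0.11626421²·(1 − 0.13427562)·289/342 = 0.0098887969.
Sum = 0.042478299.
SE = √(0.042478299) = 0.2061.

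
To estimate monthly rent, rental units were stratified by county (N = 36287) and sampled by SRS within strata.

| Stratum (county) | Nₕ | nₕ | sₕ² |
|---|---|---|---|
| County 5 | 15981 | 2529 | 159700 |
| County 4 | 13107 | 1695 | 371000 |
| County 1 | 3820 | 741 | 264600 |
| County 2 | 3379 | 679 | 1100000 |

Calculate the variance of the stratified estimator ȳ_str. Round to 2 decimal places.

Var(ȳ_str) = Σₕ Wₕ²(1 − fₕ)sₕ²/nₕ with Wₕ = Nₕ/N, N = 36287.
County 5: Wₕ = 0.44040565; term = 0.44040565²·(1 − 0.15825042)·159700/2529 = 10.30967.
County 4: Wₕ = 0.36120374; term = 0.36120374²·(1 − 0.12932021)·371000/1695 = 24.863779.
County 1: Wₕ = 0.10527186; term = 0.10527186²·(1 − 0.19397906)·264600/741 = 3.1896465.
County 2: Wₕ = 0.09311875; term = 0.09311875²·(1 − 0.20094703)·1100000/679 = 11.224648.
Sum = 49.587744.

49.59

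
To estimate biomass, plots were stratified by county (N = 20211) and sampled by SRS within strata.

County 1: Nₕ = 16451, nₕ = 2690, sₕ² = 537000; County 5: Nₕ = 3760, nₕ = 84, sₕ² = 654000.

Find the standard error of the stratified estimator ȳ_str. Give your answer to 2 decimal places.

Var(ȳ_str) = Σₕ Wₕ²(1 − fₕ)sₕ²/nₕ with Wₕ = Nₕ/N, N = 20211.
County 1: Wₕ = 0.81396269; term = 0.81396269²·(1 − 0.16351590)·537000/2690 = 110.63402.
County 5: Wₕ = 0.18603731; term = 0.18603731²·(1 − 0.02234043)·654000/84 = 263.44272.
Sum = 374.07674.
SE = √(374.07674) = 19.34.

19.34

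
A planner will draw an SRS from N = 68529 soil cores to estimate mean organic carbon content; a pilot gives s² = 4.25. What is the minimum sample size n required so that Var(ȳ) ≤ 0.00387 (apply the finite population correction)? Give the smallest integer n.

1081

Without fpc, n₀ = s²/D = 4.25/0.00387 = 1098.1912.
With fpc, (1 − n/N)·s²/n ≤ D requires n ≥ n₀/(1 + n₀/N) = 1098.1912/(1 + 1098.1912/68529) = 1080.8700.
Rounding up, n = 1081.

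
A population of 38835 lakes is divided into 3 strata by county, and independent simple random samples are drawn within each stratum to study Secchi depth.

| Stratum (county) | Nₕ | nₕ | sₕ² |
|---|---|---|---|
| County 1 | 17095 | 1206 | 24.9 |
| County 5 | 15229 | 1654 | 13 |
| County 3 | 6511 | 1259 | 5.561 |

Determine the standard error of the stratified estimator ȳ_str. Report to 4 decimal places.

0.0700

Var(ȳ_str) = Σₕ Wₕ²(1 − fₕ)sₕ²/nₕ with Wₕ = Nₕ/N, N = 38835.
County 1: Wₕ = 0.44019570; term = 0.44019570²·(1 − 0.07054694)·24.9/1206 = 0.0037185283.
County 5: Wₕ = 0.39214626; term = 0.39214626²·(1 − 0.10860858)·13/1654 = 0.0010773888.
County 3: Wₕ = 0.16765804; term = 0.16765804²·(1 − 0.19336507)·5.561/1259 = 1.0015046 × 10^-4.
Sum = 0.0048960676.
SE = √(0.0048960676) = 0.0700.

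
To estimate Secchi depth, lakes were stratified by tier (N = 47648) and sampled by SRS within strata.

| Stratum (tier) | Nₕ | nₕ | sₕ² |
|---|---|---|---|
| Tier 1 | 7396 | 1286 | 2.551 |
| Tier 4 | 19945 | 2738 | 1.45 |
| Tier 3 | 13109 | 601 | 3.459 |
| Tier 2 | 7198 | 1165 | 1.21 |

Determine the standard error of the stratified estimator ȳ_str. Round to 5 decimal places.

Var(ȳ_str) = Σₕ Wₕ²(1 − fₕ)sₕ²/nₕ with Wₕ = Nₕ/N, N = 47648.
Tier 1: Wₕ = 0.15522163; term = 0.15522163²·(1 − 0.17387777)·2.551/1286 = 3.9483737 × 10^-5.
Tier 4: Wₕ = 0.41859050; term = 0.41859050²·(1 − 0.13727751)·1.45/2738 = 8.0054252 × 10^-5.
Tier 3: Wₕ = 0.27512173; term = 0.27512173²·(1 − 0.04584637)·3.459/601 = 4.1566569 × 10^-4.
Tier 2: Wₕ = 0.15106615; term = 0.15106615²·(1 − 0.16185051)·1.21/1165 = 1.9866221 × 10^-5.
Sum = 5.550699 × 10^-4.
SE = √(5.550699 × 10^-4) = 0.02356.

0.02356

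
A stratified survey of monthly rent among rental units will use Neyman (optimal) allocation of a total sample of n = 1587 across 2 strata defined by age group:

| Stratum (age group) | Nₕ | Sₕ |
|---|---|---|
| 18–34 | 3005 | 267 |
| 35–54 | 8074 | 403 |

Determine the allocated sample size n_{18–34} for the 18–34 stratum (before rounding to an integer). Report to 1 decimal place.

313.9

Neyman allocation: nₕ = n·NₕSₕ / Σⱼ NⱼSⱼ.
Σ NⱼSⱼ = 3005·267 + 8074·403 = 4.056157 × 10^6.
n_{18–34} = 1587·3005·267 / (4.056157 × 10^6) = 313.9.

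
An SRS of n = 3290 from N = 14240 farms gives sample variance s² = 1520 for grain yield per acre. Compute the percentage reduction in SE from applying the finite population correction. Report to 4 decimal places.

f = n/N = 3290/14240 = 0.23103933.
SE_no-fpc = √(s²/n) = 0.67971029; SE_fpc = √((1−f)s²/n) = 0.59604069.
Ratio = √(1−f) = 0.87690403. Reduction = 100·(1 − 0.87690403) = 12.3096%.

12.3096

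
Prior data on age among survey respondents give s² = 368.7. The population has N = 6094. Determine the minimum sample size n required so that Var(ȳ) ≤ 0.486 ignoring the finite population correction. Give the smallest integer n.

Without fpc, n₀ = s²/D = 368.7/0.486 = 758.6420.
Rounding up, n = 759.

759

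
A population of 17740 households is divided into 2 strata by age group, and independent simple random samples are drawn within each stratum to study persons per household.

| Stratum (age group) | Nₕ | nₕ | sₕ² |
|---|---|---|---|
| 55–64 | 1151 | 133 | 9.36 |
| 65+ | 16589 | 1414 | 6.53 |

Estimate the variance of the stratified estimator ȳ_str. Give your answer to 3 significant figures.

0.00396

Var(ȳ_str) = Σₕ Wₕ²(1 − fₕ)sₕ²/nₕ with Wₕ = Nₕ/N, N = 17740.
55–64: Wₕ = 0.06488162; term = 0.06488162²·(1 − 0.11555169)·9.36/133 = 2.620234 × 10^-4.
65+: Wₕ = 0.93511838; term = 0.93511838²·(1 − 0.08523721)·6.53/1414 = 0.0036940728.
Sum = 0.0039560962.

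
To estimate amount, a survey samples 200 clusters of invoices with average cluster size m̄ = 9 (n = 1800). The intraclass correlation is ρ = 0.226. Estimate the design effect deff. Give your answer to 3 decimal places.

2.808

deff = 1 + (9 − 1)·0.226 = 1 + 1.808 = 2.808.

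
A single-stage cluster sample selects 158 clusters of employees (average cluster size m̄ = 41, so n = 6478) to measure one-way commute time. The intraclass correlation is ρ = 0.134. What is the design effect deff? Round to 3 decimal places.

6.360

deff = 1 + (41 − 1)·0.134 = 1 + 5.36 = 6.36.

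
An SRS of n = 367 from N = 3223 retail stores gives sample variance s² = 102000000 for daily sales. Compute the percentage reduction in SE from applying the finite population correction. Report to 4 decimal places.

5.8655

f = n/N = 367/3223 = 0.11386907.
SE_no-fpc = √(s²/n) = 527.18987; SE_fpc = √((1−f)s²/n) = 496.26769.
Ratio = √(1−f) = 0.94134528. Reduction = 100·(1 − 0.94134528) = 5.8655%.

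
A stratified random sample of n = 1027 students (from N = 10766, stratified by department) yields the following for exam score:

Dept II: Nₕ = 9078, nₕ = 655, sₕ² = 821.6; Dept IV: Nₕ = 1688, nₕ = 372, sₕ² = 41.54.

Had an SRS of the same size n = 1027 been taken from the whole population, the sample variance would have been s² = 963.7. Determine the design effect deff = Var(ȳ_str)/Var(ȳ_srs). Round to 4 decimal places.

Var(ȳ_str) = Σ Wₕ²(1−fₕ)sₕ²/nₕ with Wₕ = Nₕ/10766:
  Dept II: (9078/10766)²·(1−655/9078)·821.6/655 = 0.82749877
  Dept IV: (1688/10766)²·(1−372/1688)·41.54/372 = 0.0021401447
  → Var(ȳ_str) = 0.82963891.
Var(ȳ_srs) = (1 − 1027/10766)·963.7/1027 = 0.84885088.
deff = 0.82963891 / 0.84885088 = 0.9774.

0.9774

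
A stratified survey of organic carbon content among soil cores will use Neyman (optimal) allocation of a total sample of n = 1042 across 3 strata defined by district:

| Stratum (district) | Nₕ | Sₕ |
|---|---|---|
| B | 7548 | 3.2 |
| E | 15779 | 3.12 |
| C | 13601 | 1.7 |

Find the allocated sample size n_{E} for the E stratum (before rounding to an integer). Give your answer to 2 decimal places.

Neyman allocation: nₕ = n·NₕSₕ / Σⱼ NⱼSⱼ.
Σ NⱼSⱼ = 7548·3.2 + 15779·3.12 + 13601·1.7 = 96505.78.
n_{E} = 1042·15779·3.12 / 96505.78 = 531.56.

531.56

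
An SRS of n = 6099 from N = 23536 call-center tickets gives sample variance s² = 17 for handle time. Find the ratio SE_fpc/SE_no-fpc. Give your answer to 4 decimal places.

f = n/N = 6099/23536 = 0.25913494.
SE_no-fpc = √(s²/n) = 0.052795286; SE_fpc = √((1−f)s²/n) = 0.04544276.
Ratio = √(1−f) = 0.86073518.

0.8607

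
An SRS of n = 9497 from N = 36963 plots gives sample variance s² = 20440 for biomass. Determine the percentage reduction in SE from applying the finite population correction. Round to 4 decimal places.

13.7986

f = n/N = 9497/36963 = 0.25693261.
SE_no-fpc = √(s²/n) = 1.4670578; SE_fpc = √((1−f)s²/n) = 1.2646237.
Ratio = √(1−f) = 0.86201357. Reduction = 100·(1 − 0.86201357) = 13.7986%.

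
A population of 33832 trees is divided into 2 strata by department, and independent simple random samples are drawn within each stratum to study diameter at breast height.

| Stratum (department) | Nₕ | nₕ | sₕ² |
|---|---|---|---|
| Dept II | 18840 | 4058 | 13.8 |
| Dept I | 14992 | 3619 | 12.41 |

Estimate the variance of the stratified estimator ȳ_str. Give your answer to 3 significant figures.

0.00134

Var(ȳ_str) = Σₕ Wₕ²(1 − fₕ)sₕ²/nₕ with Wₕ = Nₕ/N, N = 33832.
Dept II: Wₕ = 0.55686924; term = 0.55686924²·(1 − 0.21539278)·13.8/4058 = 8.2741958 × 10^-4.
Dept I: Wₕ = 0.44313076; term = 0.44313076²·(1 − 0.24139541)·12.41/3619 = 5.1081362 × 10^-4.
Sum = 0.0013382332.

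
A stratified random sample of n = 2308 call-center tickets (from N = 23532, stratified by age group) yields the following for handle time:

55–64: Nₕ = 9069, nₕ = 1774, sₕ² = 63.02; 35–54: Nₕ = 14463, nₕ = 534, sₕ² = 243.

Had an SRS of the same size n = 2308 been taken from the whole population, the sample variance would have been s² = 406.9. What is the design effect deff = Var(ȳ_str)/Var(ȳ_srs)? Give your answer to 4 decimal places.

1.0678

Var(ȳ_str) = Σ Wₕ²(1−fₕ)sₕ²/nₕ with Wₕ = Nₕ/23532:
  55–64: (9069/23532)²·(1−1774/9069)·63.02/1774 = 0.0042441605
  35–54: (14463/23532)²·(1−534/14463)·243/534 = 0.16554866
  → Var(ȳ_str) = 0.16979282.
Var(ȳ_srs) = (1 − 2308/23532)·406.9/2308 = 0.15900848.
deff = 0.16979282 / 0.15900848 = 1.0678.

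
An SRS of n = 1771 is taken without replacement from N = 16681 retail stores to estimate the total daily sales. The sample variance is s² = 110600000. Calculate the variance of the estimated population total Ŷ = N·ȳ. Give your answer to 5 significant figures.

1.5532 × 10^13

Var(Ŷ) = N²·Var(ȳ) = N²·(1 − n/N)·s²/n.
f = 1771/16681 = 0.10616869; Var(ȳ) = 0.89383131·110600000/1771 = 55820.295.
Var(Ŷ) = 16681² · 55820.295 = 1.5532319 × 10^13.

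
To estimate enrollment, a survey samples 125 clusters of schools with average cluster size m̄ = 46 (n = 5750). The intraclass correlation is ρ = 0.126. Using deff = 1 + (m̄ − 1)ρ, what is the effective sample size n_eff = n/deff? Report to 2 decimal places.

862.07

deff = 1 + (46 − 1)·0.126 = 1 + 5.67 = 6.67.
n_eff = 5750 / 6.67 = 862.07.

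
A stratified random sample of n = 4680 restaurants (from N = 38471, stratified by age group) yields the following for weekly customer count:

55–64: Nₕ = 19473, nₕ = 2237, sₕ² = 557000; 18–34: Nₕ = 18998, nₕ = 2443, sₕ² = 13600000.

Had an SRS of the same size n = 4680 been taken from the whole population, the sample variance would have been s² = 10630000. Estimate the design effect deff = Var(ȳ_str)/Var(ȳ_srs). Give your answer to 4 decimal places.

0.6213

Var(ȳ_str) = Σ Wₕ²(1−fₕ)sₕ²/nₕ with Wₕ = Nₕ/38471:
  55–64: (19473/38471)²·(1−2237/19473)·557000/2237 = 56.466596
  18–34: (18998/38471)²·(1−2443/18998)·13600000/2443 = 1183.0022
  → Var(ȳ_str) = 1239.4688.
Var(ȳ_srs) = (1 − 4680/38471)·10630000/4680 = 1995.0555.
deff = 1239.4688 / 1995.0555 = 0.6213.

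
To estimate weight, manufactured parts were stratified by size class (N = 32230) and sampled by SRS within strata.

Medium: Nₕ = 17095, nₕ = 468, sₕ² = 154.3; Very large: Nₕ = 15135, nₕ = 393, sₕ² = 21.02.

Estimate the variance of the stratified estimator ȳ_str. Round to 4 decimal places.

Var(ȳ_str) = Σₕ Wₕ²(1 − fₕ)sₕ²/nₕ with Wₕ = Nₕ/N, N = 32230.
Medium: Wₕ = 0.53040645; term = 0.53040645²·(1 − 0.02737643)·154.3/468 = 0.090215771.
Very large: Wₕ = 0.46959355; term = 0.46959355²·(1 − 0.02596630)·21.02/393 = 0.011488369.
Sum = 0.10170414.

0.1017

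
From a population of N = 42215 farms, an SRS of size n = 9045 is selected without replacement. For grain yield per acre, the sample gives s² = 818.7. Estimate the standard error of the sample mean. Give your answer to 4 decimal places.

0.2667

Under SRS without replacement, Var(ȳ) = (1 − f)·s²/n with f = n/N = 9045/42215 = 0.21426033.
Var(ȳ) = (1 − 0.21426033)·818.7/9045 = 0.78573967·0.090514096 = 0.071120516.
SE(ȳ) = √(0.071120516) = 0.2667.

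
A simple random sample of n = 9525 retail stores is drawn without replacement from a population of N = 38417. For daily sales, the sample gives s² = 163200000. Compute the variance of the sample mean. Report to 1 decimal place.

12885.7

Under SRS without replacement, Var(ȳ) = (1 − f)·s²/n with f = n/N = 9525/38417 = 0.24793711.
Var(ȳ) = (1 − 0.24793711)·163200000/9525 = 0.75206289·17133.858 = 12885.739.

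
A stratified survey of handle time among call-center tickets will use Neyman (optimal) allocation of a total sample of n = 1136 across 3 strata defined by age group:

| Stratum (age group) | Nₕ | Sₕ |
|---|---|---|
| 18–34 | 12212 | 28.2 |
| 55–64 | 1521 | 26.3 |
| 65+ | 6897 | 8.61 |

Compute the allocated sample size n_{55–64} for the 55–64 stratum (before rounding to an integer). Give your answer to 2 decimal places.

102.40

Neyman allocation: nₕ = n·NₕSₕ / Σⱼ NⱼSⱼ.
Σ NⱼSⱼ = 12212·28.2 + 1521·26.3 + 6897·8.61 = 443763.87.
n_{55–64} = 1136·1521·26.3 / 443763.87 = 102.40.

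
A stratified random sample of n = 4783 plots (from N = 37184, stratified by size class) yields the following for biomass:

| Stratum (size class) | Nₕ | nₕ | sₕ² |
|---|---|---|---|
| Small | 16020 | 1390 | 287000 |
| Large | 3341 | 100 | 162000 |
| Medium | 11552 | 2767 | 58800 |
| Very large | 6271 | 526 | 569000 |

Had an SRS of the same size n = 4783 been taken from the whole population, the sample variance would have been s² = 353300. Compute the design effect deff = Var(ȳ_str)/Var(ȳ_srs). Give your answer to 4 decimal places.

1.2030

Var(ȳ_str) = Σ Wₕ²(1−fₕ)sₕ²/nₕ with Wₕ = Nₕ/37184:
  Small: (16020/37184)²·(1−1390/16020)·287000/1390 = 34.99949
  Large: (3341/37184)²·(1−100/3341)·162000/100 = 12.686982
  Medium: (11552/37184)²·(1−2767/11552)·58800/2767 = 1.5597497
  Very large: (6271/37184)²·(1−526/6271)·569000/526 = 28.186499
  → Var(ȳ_str) = 77.432721.
Var(ȳ_srs) = (1 − 4783/37184)·353300/4783 = 64.364376.
deff = 77.432721 / 64.364376 = 1.2030.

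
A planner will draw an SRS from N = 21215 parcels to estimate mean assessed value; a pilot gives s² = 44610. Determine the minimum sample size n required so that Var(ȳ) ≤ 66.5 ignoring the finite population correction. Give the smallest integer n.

671

Without fpc, n₀ = s²/D = 44610/66.5 = 670.8271.
Rounding up, n = 671.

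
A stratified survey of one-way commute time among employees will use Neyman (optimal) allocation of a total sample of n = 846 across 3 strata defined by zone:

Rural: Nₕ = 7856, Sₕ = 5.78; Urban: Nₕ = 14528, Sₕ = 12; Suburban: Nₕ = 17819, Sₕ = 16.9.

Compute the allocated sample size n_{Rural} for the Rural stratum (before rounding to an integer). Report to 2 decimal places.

73.75

Neyman allocation: nₕ = n·NₕSₕ / Σⱼ NⱼSⱼ.
Σ NⱼSⱼ = 7856·5.78 + 14528·12 + 17819·16.9 = 520884.78.
n_{Rural} = 846·7856·5.78 / 520884.78 = 73.75.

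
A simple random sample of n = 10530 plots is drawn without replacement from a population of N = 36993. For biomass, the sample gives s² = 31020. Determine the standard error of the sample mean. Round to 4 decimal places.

Under SRS without replacement, Var(ȳ) = (1 − f)·s²/n with f = n/N = 10530/36993 = 0.28464845.
Var(ȳ) = (1 − 0.28464845)·31020/10530 = 0.71535155·2.9458689 = 2.1073319.
SE(ȳ) = √(2.1073319) = 1.4517.

1.4517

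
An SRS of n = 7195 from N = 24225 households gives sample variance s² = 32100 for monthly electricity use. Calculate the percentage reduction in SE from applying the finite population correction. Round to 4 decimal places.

f = n/N = 7195/24225 = 0.29700722.
SE_no-fpc = √(s²/n) = 2.1122101; SE_fpc = √((1−f)s²/n) = 1.7709755.
Ratio = √(1−f) = 0.83844664. Reduction = 100·(1 − 0.83844664) = 16.1553%.

16.1553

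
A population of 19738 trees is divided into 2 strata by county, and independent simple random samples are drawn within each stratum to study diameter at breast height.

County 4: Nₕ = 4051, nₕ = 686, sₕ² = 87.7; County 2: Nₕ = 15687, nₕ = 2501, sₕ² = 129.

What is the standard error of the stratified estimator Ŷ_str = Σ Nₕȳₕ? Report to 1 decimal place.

Var(Ŷ_str) = Σₕ Nₕ²(1 − fₕ)sₕ²/nₕ.
County 4: 4051²·(1 − 686/4051)·87.7/686 = 1.7427006 × 10^6.
County 2: 15687²·(1 − 2501/15687)·129/2501 = 1.0669129 × 10^7.
Sum = 1.241183 × 10^7.
SE = √(1.241183 × 10^7) = 3523.0.

3523.0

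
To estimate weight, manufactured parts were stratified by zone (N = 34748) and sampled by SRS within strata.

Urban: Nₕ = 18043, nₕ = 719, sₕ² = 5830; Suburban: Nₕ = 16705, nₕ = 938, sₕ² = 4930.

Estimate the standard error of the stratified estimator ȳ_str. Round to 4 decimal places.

1.8016

Var(ȳ_str) = Σₕ Wₕ²(1 − fₕ)sₕ²/nₕ with Wₕ = Nₕ/N, N = 34748.
Urban: Wₕ = 0.51925291; term = 0.51925291²·(1 − 0.03984925)·5830/719 = 2.0991185.
Suburban: Wₕ = 0.48074709; term = 0.48074709²·(1 − 0.05615085)·4930/938 = 1.1465157.
Sum = 3.2456342.
SE = √(3.2456342) = 1.8016.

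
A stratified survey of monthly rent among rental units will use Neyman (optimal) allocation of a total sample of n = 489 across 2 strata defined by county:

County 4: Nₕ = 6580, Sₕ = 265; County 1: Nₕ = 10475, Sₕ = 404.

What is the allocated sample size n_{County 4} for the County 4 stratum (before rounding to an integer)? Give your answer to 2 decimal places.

Neyman allocation: nₕ = n·NₕSₕ / Σⱼ NⱼSⱼ.
Σ NⱼSⱼ = 6580·265 + 10475·404 = 5.9756 × 10^6.
n_{County 4} = 489·6580·265 / (5.9756 × 10^6) = 142.69.

142.69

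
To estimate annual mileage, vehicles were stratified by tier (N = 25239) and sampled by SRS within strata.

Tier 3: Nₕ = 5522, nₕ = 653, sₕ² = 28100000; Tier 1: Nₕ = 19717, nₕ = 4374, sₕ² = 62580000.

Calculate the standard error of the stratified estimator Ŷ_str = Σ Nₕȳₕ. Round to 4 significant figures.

Var(Ŷ_str) = Σₕ Nₕ²(1 − fₕ)sₕ²/nₕ.
Tier 3: 5522²·(1 − 653/5522)·28100000/653 = 1.1569892 × 10^12.
Tier 1: 19717²·(1 − 4374/19717)·62580000/4374 = 4.3282058 × 10^12.
Sum = 5.485195 × 10^12.
SE = √(5.485195 × 10^12) = 2.342 × 10^6.

2.342 × 10^6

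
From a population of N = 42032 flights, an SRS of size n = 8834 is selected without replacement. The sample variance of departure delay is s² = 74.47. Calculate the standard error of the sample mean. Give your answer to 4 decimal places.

0.0816

Under SRS without replacement, Var(ȳ) = (1 − f)·s²/n with f = n/N = 8834/42032 = 0.21017320.
Var(ȳ) = (1 − 0.21017320)·74.47/8834 = 0.78982680·0.0084299298 = 0.0066581845.
SE(ȳ) = √(0.0066581845) = 0.0816.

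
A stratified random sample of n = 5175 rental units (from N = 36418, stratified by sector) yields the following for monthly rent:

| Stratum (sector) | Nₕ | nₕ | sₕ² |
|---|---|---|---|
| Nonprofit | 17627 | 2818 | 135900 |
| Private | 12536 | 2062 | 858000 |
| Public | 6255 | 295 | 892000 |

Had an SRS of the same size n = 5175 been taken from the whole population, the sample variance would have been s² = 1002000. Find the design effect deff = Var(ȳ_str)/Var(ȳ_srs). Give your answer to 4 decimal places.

0.8168

Var(ȳ_str) = Σ Wₕ²(1−fₕ)sₕ²/nₕ with Wₕ = Nₕ/36418:
  Nonprofit: (17627/36418)²·(1−2818/17627)·135900/2818 = 9.4918403
  Private: (12536/36418)²·(1−2062/12536)·858000/2062 = 41.194382
  Public: (6255/36418)²·(1−295/6255)·892000/295 = 84.993209
  → Var(ȳ_str) = 135.67943.
Var(ȳ_srs) = (1 − 5175/36418)·1002000/5175 = 166.10932.
deff = 135.67943 / 166.10932 = 0.8168.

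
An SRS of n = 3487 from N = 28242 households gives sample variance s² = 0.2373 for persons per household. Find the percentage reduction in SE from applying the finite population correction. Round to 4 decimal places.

f = n/N = 3487/28242 = 0.12346859.
SE_no-fpc = √(s²/n) = 0.0082494101; SE_fpc = √((1−f)s²/n) = 0.0077233664.
Ratio = √(1−f) = 0.93623256. Reduction = 100·(1 − 0.93623256) = 6.3767%.

6.3767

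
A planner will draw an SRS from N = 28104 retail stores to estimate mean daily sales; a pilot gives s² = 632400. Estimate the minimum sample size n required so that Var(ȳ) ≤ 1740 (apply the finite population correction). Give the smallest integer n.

Without fpc, n₀ = s²/D = 632400/1740 = 363.4483.
With fpc, (1 − n/N)·s²/n ≤ D requires n ≥ n₀/(1 + n₀/N) = 363.4483/(1 + 363.4483/28104) = 358.8081.
Rounding up, n = 359.

359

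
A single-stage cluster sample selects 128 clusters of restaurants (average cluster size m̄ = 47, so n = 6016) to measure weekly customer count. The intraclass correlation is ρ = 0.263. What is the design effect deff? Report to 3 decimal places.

13.098

deff = 1 + (47 − 1)·0.263 = 1 + 12.098 = 13.098.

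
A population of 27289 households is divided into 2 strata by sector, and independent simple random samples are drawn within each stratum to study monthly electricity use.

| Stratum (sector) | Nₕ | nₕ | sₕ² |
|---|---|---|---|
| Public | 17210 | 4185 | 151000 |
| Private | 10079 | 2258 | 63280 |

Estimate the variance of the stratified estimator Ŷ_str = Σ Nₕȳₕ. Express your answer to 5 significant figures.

Var(Ŷ_str) = Σₕ Nₕ²(1 − fₕ)sₕ²/nₕ.
Public: 17210²·(1 − 4185/17210)·151000/4185 = 8.0879803 × 10^9.
Private: 10079²·(1 − 2258/10079)·63280/2258 = 2.209135 × 10^9.
Sum = 1.0297115 × 10^10.

1.0297 × 10^10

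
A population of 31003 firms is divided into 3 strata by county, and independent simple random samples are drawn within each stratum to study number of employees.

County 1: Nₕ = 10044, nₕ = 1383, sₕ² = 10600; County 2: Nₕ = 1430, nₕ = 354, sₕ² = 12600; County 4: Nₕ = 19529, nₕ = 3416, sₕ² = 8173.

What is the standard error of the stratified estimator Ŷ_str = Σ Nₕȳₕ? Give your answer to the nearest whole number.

38398

Var(Ŷ_str) = Σₕ Nₕ²(1 − fₕ)sₕ²/nₕ.
County 1: 10044²·(1 − 1383/10044)·10600/1383 = 6.6674294 × 10^8.
County 2: 1430²·(1 − 354/1430)·12600/354 = 5.4766576 × 10^7.
County 4: 19529²·(1 − 3416/19529)·8173/3416 = 7.528701 × 10^8.
Sum = 1.4743796 × 10^9.
SE = √(1.4743796 × 10^9) = 38398.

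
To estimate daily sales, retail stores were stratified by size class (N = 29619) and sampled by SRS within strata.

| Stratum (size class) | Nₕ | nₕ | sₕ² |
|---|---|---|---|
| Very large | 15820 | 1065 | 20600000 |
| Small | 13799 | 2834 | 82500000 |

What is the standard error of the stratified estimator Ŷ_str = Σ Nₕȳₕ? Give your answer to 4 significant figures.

Var(Ŷ_str) = Σₕ Nₕ²(1 − fₕ)sₕ²/nₕ.
Very large: 15820²·(1 − 1065/15820)·20600000/1065 = 4.5150577 × 10^12.
Small: 13799²·(1 − 2834/13799)·82500000/2834 = 4.4046393 × 10^12.
Sum = 8.919697 × 10^12.
SE = √(8.919697 × 10^12) = 2.987 × 10^6.

2.987 × 10^6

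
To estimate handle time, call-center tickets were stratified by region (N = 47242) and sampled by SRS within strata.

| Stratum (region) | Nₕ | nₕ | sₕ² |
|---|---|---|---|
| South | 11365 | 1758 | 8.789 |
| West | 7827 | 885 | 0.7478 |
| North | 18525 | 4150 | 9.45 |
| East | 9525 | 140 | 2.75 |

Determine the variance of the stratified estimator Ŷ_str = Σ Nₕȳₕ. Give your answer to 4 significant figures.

2.954 × 10^6

Var(Ŷ_str) = Σₕ Nₕ²(1 − fₕ)sₕ²/nₕ.
South: 11365²·(1 − 1758/11365)·8.789/1758 = 545855.67.
West: 7827²·(1 − 885/7827)·0.7478/885 = 45911.569.
North: 18525²·(1 − 4150/18525)·9.45/4150 = 606386.86.
East: 9525²·(1 − 140/9525)·2.75/140 = 1.7559167 × 10^6.
Sum = 2.9540708 × 10^6.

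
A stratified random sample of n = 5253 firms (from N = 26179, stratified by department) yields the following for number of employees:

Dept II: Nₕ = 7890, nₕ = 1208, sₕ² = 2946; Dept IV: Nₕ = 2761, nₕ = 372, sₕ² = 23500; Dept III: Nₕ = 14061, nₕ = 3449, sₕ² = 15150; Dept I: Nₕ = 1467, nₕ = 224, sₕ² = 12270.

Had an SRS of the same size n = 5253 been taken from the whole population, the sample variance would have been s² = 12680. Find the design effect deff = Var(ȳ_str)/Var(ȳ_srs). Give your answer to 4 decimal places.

0.9835

Var(ȳ_str) = Σ Wₕ²(1−fₕ)sₕ²/nₕ with Wₕ = Nₕ/26179:
  Dept II: (7890/26179)²·(1−1208/7890)·2946/1208 = 0.18760447
  Dept IV: (2761/26179)²·(1−372/2761)·23500/372 = 0.60799691
  Dept III: (14061/26179)²·(1−3449/14061)·15150/3449 = 0.95637184
  Dept I: (1467/26179)²·(1−224/1467)·12270/224 = 0.14574433
  → Var(ȳ_str) = 1.8977176.
Var(ȳ_srs) = (1 − 5253/26179)·12680/5253 = 1.9295011.
deff = 1.8977176 / 1.9295011 = 0.9835.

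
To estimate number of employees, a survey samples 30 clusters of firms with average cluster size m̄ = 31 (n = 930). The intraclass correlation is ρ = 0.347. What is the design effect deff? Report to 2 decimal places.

deff = 1 + (31 − 1)·0.347 = 1 + 10.41 = 11.41.

11.41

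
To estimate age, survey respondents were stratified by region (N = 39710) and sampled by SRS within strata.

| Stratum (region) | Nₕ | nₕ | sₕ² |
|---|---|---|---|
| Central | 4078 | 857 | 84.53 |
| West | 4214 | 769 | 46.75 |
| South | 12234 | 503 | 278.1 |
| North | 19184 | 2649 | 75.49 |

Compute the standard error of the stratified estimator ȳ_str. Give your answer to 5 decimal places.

Var(ȳ_str) = Σₕ Wₕ²(1 − fₕ)sₕ²/nₕ with Wₕ = Nₕ/N, N = 39710.
Central: Wₕ = 0.10269454; term = 0.10269454²·(1 − 0.21015204)·84.53/857 = 8.2161473 × 10^-4.
West: Wₕ = 0.10611937; term = 0.10611937²·(1 − 0.18248695)·46.75/769 = 5.5967932 × 10^-4.
South: Wₕ = 0.30808361; term = 0.30808361²·(1 − 0.04111493)·278.1/503 = 0.050319549.
North: Wₕ = 0.48310249; term = 0.48310249²·(1 − 0.13808382)·75.49/2649 = 0.0057325923.
Sum = 0.057433435.
SE = √(0.057433435) = 0.23965.

0.23965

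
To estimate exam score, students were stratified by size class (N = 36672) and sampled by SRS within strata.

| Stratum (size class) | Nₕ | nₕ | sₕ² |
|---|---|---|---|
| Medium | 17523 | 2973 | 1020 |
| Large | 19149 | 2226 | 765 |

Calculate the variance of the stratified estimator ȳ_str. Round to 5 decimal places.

0.14786

Var(ȳ_str) = Σₕ Wₕ²(1 − fₕ)sₕ²/nₕ with Wₕ = Nₕ/N, N = 36672.
Medium: Wₕ = 0.47783050; term = 0.47783050²·(1 − 0.16966273)·1020/2973 = 0.065044043.
Large: Wₕ = 0.52216950; term = 0.52216950²·(1 − 0.11624628)·765/2226 = 0.082811478.
Sum = 0.14785552.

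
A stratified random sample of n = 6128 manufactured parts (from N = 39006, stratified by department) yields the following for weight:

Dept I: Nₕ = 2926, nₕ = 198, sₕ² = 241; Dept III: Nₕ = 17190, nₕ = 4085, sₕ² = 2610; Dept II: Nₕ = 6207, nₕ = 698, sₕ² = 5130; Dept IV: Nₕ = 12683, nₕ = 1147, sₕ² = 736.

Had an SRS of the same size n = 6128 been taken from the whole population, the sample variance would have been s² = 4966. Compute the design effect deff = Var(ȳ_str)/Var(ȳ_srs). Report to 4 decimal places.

Var(ȳ_str) = Σ Wₕ²(1−fₕ)sₕ²/nₕ with Wₕ = Nₕ/39006:
  Dept I: (2926/39006)²·(1−198/2926)·241/198 = 0.0063856882
  Dept III: (17190/39006)²·(1−4085/17190)·2610/4085 = 0.094601607
  Dept II: (6207/39006)²·(1−698/6207)·5130/698 = 0.16517854
  Dept IV: (12683/39006)²·(1−1147/12683)·736/1147 = 0.0617062
  → Var(ȳ_str) = 0.32787204.
Var(ȳ_srs) = (1 − 6128/39006)·4966/6128 = 0.68306484.
deff = 0.32787204 / 0.68306484 = 0.4800.

0.4800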